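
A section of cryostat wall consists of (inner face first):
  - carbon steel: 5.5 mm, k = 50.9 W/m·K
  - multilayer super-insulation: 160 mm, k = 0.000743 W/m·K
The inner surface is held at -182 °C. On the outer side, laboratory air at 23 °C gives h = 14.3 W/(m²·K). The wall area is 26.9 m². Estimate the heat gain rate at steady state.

Q ≈ 25.6 W

Series thermal resistances:
R_carbon steel = L/(kA) = 0.0055/(50.9×26.9) = 4.017×10^-6 K/W
R_multilayer super-insulation = L/(kA) = 0.16/(0.000743×26.9) = 8.005 K/W
R_outer film = 1/(h_o·A) = 1/(14.3×26.9) = 0.0026 K/W
R_total = 8.008 K/W
Q = ΔT / R_total = 205 / 8.008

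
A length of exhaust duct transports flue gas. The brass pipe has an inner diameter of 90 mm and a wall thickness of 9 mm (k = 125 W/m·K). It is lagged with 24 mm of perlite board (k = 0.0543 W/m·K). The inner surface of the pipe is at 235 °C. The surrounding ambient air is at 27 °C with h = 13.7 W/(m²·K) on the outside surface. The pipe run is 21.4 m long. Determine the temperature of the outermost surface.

T ≈ 52.2 °C

Cylindrical conduction, so R = ln(r₂/r₁)/(2πkL) per layer, in series:
R_brass pipe wall = ln(54/45)/(2π×125×21.4) = 1.085×10^-5 K/W
R_perlite board = ln(78/54)/(2π×0.0543×21.4) = 0.05037 K/W
R_outer film = 1/(h_o·2πr_oL) = 1/(13.7×2π×0.078×21.4) = 0.00696 K/W
R_total = 0.05734 K/W
Q = ΔT/R_total = 208/0.05734
Q = 3630 W
T_interface = T_inner − Q·ΣR(inner→interface) = 235 − 3630×0.05038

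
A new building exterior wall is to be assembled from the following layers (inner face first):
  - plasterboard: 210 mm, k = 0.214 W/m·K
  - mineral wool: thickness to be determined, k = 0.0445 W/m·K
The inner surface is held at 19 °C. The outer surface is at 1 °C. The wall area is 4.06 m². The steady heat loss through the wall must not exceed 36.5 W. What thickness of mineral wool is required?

Treating each layer as a thermal resistance in series:
R_plasterboard = L/(kA) = 0.21/(0.214×4.06) = 0.2417 K/W
Sum of the known resistances R_other = 0.2417 K/W
Required total resistance R_tot = ΔT/Q_allow = 18/36.5 = 0.4932 K/W
R_mineral wool = R_tot − R_other = 0.2514 K/W
L = R·k·A = 0.2514×0.0445×4.06

L ≈ 45.4 mm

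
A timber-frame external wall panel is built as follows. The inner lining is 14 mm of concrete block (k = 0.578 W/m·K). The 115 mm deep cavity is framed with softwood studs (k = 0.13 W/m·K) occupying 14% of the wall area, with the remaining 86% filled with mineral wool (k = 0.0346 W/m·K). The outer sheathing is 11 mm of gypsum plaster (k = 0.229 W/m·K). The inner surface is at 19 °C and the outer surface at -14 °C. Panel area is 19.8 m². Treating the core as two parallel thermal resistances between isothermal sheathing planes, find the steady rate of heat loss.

Q ≈ 265 W

Sheathing layers in series; stud and cavity paths in parallel between them.
R_inner = 0.014/(0.578×19.8) = 0.001223 K/W
R_stud  = 0.115/(0.13×0.14×19.8) = 0.3191 K/W
R_cav   = 0.115/(0.0346×0.86×19.8) = 0.1952 K/W
1/R_core = 1/R_stud + 1/R_cav → R_core = 0.1211 K/W
R_outer = 0.011/(0.229×19.8) = 0.002426 K/W
R_total = 0.1248 K/W
Q = ΔT/R_total = 33/0.1248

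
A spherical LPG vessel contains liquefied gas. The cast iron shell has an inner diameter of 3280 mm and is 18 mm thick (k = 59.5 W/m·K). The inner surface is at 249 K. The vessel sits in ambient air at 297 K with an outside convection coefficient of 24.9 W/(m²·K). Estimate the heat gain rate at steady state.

For a spherical shell R = (1/r₁ − 1/r₂)/(4πk); film R = 1/(h·4πr²). In series:
R_cast iron shell = (1/1.64 − 1/1.658)/(4π×59.5) = 8.854×10^-6 K/W
R_outer film = 1/(h·4πr_o²) = 1/(24.9×4π×1.658²) = 0.001163 K/W
R_total = 0.001171 K/W
Q = ΔT/R_total = 48/0.001171

Q ≈ 41000 W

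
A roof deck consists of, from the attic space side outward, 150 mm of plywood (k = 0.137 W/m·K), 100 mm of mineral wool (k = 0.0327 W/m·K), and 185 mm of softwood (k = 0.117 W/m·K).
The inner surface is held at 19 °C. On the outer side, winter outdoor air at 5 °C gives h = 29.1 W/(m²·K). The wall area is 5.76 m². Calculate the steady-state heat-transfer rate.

Thermal resistances in series:
R_plywood = L/(kA) = 0.15/(0.137×5.76) = 0.1901 K/W
R_mineral wool = L/(kA) = 0.1/(0.0327×5.76) = 0.5309 K/W
R_softwood = L/(kA) = 0.185/(0.117×5.76) = 0.2745 K/W
R_outer film = 1/(h_o·A) = 1/(29.1×5.76) = 0.005966 K/W
R_total = 1.001 K/W
Q = ΔT / R_total = 14 / 1.001

Q ≈ 14 W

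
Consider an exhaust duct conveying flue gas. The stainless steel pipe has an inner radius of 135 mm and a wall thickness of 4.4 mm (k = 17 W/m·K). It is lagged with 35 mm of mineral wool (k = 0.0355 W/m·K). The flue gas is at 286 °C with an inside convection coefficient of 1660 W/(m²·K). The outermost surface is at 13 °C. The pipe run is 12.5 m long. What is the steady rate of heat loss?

Q ≈ 3390 W

Treating each annulus and film as a series resistance:
R_inner film = 1/(h_i·2πr₁L) = 1/(1660×2π×0.135×12.5) = 5.682×10^-5 K/W
R_stainless steel pipe wall = ln(139.4/135)/(2π×17×12.5) = 2.402×10^-5 K/W
R_mineral wool = ln(174.4/139.4)/(2π×0.0355×12.5) = 0.08034 K/W
R_total = 0.08042 K/W
Q = ΔT/R_total = 273/0.08042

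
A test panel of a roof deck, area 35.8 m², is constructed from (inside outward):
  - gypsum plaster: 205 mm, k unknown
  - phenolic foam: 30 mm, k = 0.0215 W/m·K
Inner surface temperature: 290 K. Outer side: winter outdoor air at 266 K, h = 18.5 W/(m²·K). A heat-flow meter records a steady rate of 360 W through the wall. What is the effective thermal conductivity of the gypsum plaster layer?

Treating each layer as a thermal resistance in series:
R_phenolic foam = L/(kA) = 0.03/(0.0215×35.8) = 0.03898 K/W
R_outer film = 1/(h_o·A) = 1/(18.5×35.8) = 0.00151 K/W
Sum of known resistances R_other = 0.04049 K/W
Total R = ΔT/Q = 24/360 = 0.06667 K/W
R_gypsum plaster = R_total − R_other = 0.02618 K/W
k = L/(R·A) = 0.205/(0.02618×35.8)

k ≈ 0.219 W/(m·K)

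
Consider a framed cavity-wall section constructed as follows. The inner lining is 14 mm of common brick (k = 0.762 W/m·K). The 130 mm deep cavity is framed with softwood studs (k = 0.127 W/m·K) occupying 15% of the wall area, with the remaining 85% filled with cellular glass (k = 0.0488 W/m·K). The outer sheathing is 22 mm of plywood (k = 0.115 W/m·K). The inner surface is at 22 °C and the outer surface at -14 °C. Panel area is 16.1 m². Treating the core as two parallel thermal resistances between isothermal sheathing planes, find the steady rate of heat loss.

Q ≈ 246 W

Sheathing layers in series; stud and cavity paths in parallel between them.
R_inner = 0.014/(0.762×16.1) = 0.001141 K/W
R_stud  = 0.13/(0.127×0.15×16.1) = 0.4239 K/W
R_cav   = 0.13/(0.0488×0.85×16.1) = 0.1947 K/W
1/R_core = 1/R_stud + 1/R_cav → R_core = 0.1334 K/W
R_outer = 0.022/(0.115×16.1) = 0.01188 K/W
R_total = 0.1464 K/W
Q = ΔT/R_total = 36/0.1464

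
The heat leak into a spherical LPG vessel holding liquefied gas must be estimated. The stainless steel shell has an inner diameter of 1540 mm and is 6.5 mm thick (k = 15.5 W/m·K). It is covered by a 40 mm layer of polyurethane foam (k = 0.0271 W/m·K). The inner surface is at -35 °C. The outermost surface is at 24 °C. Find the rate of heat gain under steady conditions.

Q ≈ 318 W

For a spherical shell R = (1/r₁ − 1/r₂)/(4πk); film R = 1/(h·4πr²). In series:
R_stainless steel shell = (1/0.77 − 1/0.7765)/(4π×15.5) = 5.581×10^-5 K/W
R_polyurethane foam = (1/0.7765 − 1/0.8165)/(4π×0.0271) = 0.1853 K/W
R_total = 0.1853 K/W
Q = ΔT/R_total = 59/0.1853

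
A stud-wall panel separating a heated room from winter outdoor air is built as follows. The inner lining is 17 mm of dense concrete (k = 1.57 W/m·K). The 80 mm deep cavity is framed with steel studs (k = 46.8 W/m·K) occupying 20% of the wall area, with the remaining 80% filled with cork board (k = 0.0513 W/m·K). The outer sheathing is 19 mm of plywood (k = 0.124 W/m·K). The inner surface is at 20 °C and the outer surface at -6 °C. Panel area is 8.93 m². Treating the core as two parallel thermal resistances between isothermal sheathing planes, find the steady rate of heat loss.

Q ≈ 1350 W

Sheathing layers in series; stud and cavity paths in parallel between them.
R_inner = 0.017/(1.57×8.93) = 0.001213 K/W
R_stud  = 0.08/(46.8×0.2×8.93) = 9.571×10^-4 K/W
R_cav   = 0.08/(0.0513×0.8×8.93) = 0.2183 K/W
1/R_core = 1/R_stud + 1/R_cav → R_core = 9.529×10^-4 K/W
R_outer = 0.019/(0.124×8.93) = 0.01716 K/W
R_total = 0.01932 K/W
Q = ΔT/R_total = 26/0.01932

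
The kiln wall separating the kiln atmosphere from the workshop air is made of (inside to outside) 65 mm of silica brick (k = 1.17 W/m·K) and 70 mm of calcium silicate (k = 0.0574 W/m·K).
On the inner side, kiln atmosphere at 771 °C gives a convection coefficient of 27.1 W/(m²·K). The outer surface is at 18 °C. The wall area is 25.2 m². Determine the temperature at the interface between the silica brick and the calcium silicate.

Treating each layer as a thermal resistance in series:
R_inner film = 1/(h_i·A) = 1/(27.1×25.2) = 0.001464 K/W
R_silica brick = L/(kA) = 0.065/(1.17×25.2) = 0.002205 K/W
R_calcium silicate = L/(kA) = 0.07/(0.0574×25.2) = 0.04839 K/W
R_total = 0.05206 K/W;  Q = ΔT/R_total = 753/0.05206 = 14460 W
T_interface = T_inner − Q·ΣR(inner→interface) = 771 − 14500×0.003669

T ≈ 718 °C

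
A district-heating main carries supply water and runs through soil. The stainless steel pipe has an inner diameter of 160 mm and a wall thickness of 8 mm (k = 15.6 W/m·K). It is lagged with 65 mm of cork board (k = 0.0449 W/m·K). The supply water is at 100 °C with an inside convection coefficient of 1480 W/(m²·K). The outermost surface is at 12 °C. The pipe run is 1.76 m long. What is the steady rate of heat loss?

Treating each annulus and film as a series resistance:
R_inner film = 1/(h_i·2πr₁L) = 1/(1480×2π×0.08×1.76) = 7.638×10^-4 K/W
R_stainless steel pipe wall = ln(88/80)/(2π×15.6×1.76) = 5.525×10^-4 K/W
R_cork board = ln(153/88)/(2π×0.0449×1.76) = 1.114 K/W
R_total = 1.115 K/W
Q = ΔT/R_total = 88/1.115

Q ≈ 78.9 W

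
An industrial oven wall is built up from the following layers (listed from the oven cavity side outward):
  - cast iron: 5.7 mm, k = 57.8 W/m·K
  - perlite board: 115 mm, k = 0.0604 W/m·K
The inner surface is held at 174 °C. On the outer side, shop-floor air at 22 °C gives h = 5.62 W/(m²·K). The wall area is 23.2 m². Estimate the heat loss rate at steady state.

Q ≈ 1690 W

Treating each layer as a thermal resistance in series:
R_cast iron = L/(kA) = 0.0057/(57.8×23.2) = 4.251×10^-6 K/W
R_perlite board = L/(kA) = 0.115/(0.0604×23.2) = 0.08207 K/W
R_outer film = 1/(h_o·A) = 1/(5.62×23.2) = 0.00767 K/W
R_total = 0.08974 K/W
Q = ΔT / R_total = 152 / 0.08974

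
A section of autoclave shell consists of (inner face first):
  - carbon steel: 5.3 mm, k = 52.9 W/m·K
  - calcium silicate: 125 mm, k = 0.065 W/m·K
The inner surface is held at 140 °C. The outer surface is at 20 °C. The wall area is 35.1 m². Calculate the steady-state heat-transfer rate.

Using the resistance-network approach (series):
R_carbon steel = L/(kA) = 0.0053/(52.9×35.1) = 2.854×10^-6 K/W
R_calcium silicate = L/(kA) = 0.125/(0.065×35.1) = 0.05479 K/W
R_total = 0.05479 K/W
Q = ΔT / R_total = 120 / 0.05479

Q ≈ 2190 W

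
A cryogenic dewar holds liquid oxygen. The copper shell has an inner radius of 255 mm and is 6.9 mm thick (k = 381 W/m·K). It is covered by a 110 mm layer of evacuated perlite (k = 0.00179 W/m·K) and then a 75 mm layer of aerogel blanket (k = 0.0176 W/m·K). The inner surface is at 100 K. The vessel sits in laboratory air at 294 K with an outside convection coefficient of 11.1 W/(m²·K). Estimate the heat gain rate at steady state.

Q ≈ 3.71 W

Spherical conduction: R = (1/r_in − 1/r_out)/(4πk) per layer; series-sum.
R_copper shell = (1/0.255 − 1/0.2619)/(4π×381) = 2.158×10^-5 K/W
R_evacuated perlite = (1/0.2619 − 1/0.3719)/(4π×0.00179) = 50.21 K/W
R_aerogel blanket = (1/0.3719 − 1/0.4469)/(4π×0.0176) = 2.04 K/W
R_outer film = 1/(h·4πr_o²) = 1/(11.1×4π×0.4469²) = 0.0359 K/W
R_total = 52.28 K/W
Q = ΔT/R_total = 194/52.28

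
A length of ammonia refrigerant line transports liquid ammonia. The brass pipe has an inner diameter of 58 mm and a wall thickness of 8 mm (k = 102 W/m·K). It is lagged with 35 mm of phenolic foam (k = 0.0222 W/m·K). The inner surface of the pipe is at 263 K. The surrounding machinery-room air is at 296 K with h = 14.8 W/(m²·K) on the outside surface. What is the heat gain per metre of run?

q′ ≈ 6.7 W/m

Cylindrical conduction, so R = ln(r₂/r₁)/(2πkL) per layer, in series:
R_brass pipe wall = ln(37/29)/(2π×102×1) = 3.801×10^-4 K/W
R_phenolic foam = ln(72/37)/(2π×0.0222×1) = 4.773 K/W
R_outer film = 1/(h_o·2πr_oL) = 1/(14.8×2π×0.072×1) = 0.1494 K/W
R_total = 4.923 K/W
Q = ΔT/R_total = 33/4.923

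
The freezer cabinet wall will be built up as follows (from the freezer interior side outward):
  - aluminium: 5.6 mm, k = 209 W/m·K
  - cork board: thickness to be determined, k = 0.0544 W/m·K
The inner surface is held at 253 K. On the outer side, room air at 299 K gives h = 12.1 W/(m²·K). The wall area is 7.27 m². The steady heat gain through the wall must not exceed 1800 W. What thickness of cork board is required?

Treating each layer as a thermal resistance in series:
R_aluminium = L/(kA) = 0.0056/(209×7.27) = 3.686×10^-6 K/W
R_outer film = 1/(h_o·A) = 1/(12.1×7.27) = 0.01137 K/W
Sum of the known resistances R_other = 0.01137 K/W
Required total resistance R_tot = ΔT/Q_allow = 46/1800 = 0.02556 K/W
R_cork board = R_tot − R_other = 0.01418 K/W
L = R·k·A = 0.01418×0.0544×7.27

L ≈ 5.61 mm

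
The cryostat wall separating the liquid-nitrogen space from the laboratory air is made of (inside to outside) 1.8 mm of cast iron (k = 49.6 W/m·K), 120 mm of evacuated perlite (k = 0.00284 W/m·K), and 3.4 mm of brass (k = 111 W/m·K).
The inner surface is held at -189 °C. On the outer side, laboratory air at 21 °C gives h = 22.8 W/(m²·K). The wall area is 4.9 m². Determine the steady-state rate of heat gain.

Treating each layer as a thermal resistance in series:
R_cast iron = L/(kA) = 0.0018/(49.6×4.9) = 7.406×10^-6 K/W
R_evacuated perlite = L/(kA) = 0.12/(0.00284×4.9) = 8.623 K/W
R_brass = L/(kA) = 0.0034/(111×4.9) = 6.251×10^-6 K/W
R_outer film = 1/(h_o·A) = 1/(22.8×4.9) = 0.008951 K/W
R_total = 8.632 K/W
Q = ΔT / R_total = 210 / 8.632

Q ≈ 24.3 W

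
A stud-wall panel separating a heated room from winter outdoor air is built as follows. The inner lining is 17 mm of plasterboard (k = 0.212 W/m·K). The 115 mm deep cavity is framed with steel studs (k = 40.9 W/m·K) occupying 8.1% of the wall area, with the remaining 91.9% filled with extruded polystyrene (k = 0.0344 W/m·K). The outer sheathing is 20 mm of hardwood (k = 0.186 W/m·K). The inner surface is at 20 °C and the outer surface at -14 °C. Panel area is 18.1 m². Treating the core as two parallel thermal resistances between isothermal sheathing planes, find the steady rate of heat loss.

Sheathing layers in series; stud and cavity paths in parallel between them.
R_inner = 0.017/(0.212×18.1) = 0.00443 K/W
R_stud  = 0.115/(40.9×0.081×18.1) = 0.001918 K/W
R_cav   = 0.115/(0.0344×0.919×18.1) = 0.201 K/W
1/R_core = 1/R_stud + 1/R_cav → R_core = 0.0019 K/W
R_outer = 0.02/(0.186×18.1) = 0.005941 K/W
R_total = 0.01227 K/W
Q = ΔT/R_total = 34/0.01227

Q ≈ 2770 W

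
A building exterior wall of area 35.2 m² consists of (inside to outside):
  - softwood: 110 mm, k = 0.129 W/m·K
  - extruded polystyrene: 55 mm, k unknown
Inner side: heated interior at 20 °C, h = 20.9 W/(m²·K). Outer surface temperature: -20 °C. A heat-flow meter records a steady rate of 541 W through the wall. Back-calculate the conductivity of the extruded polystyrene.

k ≈ 0.0323 W/(m·K)

Treating each layer as a thermal resistance in series:
R_inner film = 1/(h_i·A) = 1/(20.9×35.2) = 0.001359 K/W
R_softwood = L/(kA) = 0.11/(0.129×35.2) = 0.02422 K/W
Sum of known resistances R_other = 0.02558 K/W
Total R = ΔT/Q = 40/541 = 0.07394 K/W
R_extruded polystyrene = R_total − R_other = 0.04835 K/W
k = L/(R·A) = 0.055/(0.04835×35.2)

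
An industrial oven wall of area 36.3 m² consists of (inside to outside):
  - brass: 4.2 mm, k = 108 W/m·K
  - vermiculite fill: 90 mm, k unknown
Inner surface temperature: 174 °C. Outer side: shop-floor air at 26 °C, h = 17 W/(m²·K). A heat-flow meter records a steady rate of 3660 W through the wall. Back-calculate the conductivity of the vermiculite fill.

Treating each layer as a thermal resistance in series:
R_brass = L/(kA) = 0.0042/(108×36.3) = 1.071×10^-6 K/W
R_outer film = 1/(h_o·A) = 1/(17×36.3) = 0.00162 K/W
Sum of known resistances R_other = 0.001622 K/W
Total R = ΔT/Q = 148/3660 = 0.04044 K/W
R_vermiculite fill = R_total − R_other = 0.03882 K/W
k = L/(R·A) = 0.09/(0.03882×36.3)

k ≈ 0.0639 W/(m·K)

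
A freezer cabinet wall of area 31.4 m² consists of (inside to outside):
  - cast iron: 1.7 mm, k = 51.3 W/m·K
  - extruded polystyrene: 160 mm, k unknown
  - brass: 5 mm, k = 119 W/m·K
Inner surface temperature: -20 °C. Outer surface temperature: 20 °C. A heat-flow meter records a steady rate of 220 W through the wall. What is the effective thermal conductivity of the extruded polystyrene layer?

k ≈ 0.028 W/(m·K)

Treating each layer as a thermal resistance in series:
R_cast iron = L/(kA) = 0.0017/(51.3×31.4) = 1.055×10^-6 K/W
R_brass = L/(kA) = 0.005/(119×31.4) = 1.338×10^-6 K/W
Sum of known resistances R_other = 2.393×10^-6 K/W
Total R = ΔT/Q = 40/220 = 0.1818 K/W
R_extruded polystyrene = R_total − R_other = 0.1818 K/W
k = L/(R·A) = 0.16/(0.1818×31.4)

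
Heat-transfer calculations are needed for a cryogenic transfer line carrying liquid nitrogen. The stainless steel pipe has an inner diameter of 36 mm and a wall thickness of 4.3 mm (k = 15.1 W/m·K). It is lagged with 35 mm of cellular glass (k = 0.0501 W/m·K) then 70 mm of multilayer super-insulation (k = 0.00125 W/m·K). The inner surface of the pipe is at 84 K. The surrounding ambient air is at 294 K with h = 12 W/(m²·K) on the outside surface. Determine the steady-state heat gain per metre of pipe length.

Cylindrical conduction, so R = ln(r₂/r₁)/(2πkL) per layer, in series:
R_stainless steel pipe wall = ln(22.3/18)/(2π×15.1×1) = 0.002258 K/W
R_cellular glass = ln(57.3/22.3)/(2π×0.0501×1) = 2.998 K/W
R_multilayer super-insulation = ln(127.3/57.3)/(2π×0.00125×1) = 101.6 K/W
R_outer film = 1/(h_o·2πr_oL) = 1/(12×2π×0.1273×1) = 0.1042 K/W
R_total = 104.7 K/W
Q = ΔT/R_total = 210/104.7

q′ ≈ 2 W/m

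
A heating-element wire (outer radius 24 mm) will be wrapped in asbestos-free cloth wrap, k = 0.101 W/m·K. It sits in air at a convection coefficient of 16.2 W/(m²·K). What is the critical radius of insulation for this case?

r_cr ≈ 6.23 mm

For a cylinder r_cr = k/h = 0.101/16.2
r_cr = 6.23 mm; since the bare radius (24 mm) is above r_cr, any added insulation will reduce heat loss.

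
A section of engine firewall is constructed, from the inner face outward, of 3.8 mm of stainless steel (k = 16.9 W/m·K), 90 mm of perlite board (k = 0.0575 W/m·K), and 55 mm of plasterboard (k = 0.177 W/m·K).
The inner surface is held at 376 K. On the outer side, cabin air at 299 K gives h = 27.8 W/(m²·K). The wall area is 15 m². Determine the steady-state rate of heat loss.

Treating each layer as a thermal resistance in series:
R_stainless steel = L/(kA) = 0.0038/(16.9×15) = 1.499×10^-5 K/W
R_perlite board = L/(kA) = 0.09/(0.0575×15) = 0.1043 K/W
R_plasterboard = L/(kA) = 0.055/(0.177×15) = 0.02072 K/W
R_outer film = 1/(h_o·A) = 1/(27.8×15) = 0.002398 K/W
R_total = 0.1275 K/W
Q = ΔT / R_total = 77 / 0.1275

Q ≈ 604 W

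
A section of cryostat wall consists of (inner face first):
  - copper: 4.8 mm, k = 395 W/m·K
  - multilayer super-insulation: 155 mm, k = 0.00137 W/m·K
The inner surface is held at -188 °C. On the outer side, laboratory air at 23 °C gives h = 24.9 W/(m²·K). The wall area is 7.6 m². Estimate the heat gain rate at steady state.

Q ≈ 14.2 W

Thermal resistances in series:
R_copper = L/(kA) = 0.0048/(395×7.6) = 1.599×10^-6 K/W
R_multilayer super-insulation = L/(kA) = 0.155/(0.00137×7.6) = 14.89 K/W
R_outer film = 1/(h_o·A) = 1/(24.9×7.6) = 0.005284 K/W
R_total = 14.89 K/W
Q = ΔT / R_total = 211 / 14.89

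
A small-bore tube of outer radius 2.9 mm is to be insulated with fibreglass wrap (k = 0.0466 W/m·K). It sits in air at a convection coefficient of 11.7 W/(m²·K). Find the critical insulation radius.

For a cylinder r_cr = k/h = 0.0466/11.7
r_cr = 3.98 mm; since the bare radius (2.9 mm) is below r_cr, adding a thin layer of insulation will *increase* heat loss.

r_cr ≈ 3.98 mm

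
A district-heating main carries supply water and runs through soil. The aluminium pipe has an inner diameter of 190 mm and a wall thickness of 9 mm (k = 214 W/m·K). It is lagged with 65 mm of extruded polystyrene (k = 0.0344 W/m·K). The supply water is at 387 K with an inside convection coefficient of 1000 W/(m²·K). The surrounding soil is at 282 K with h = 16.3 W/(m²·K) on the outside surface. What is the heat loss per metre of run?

Treating each annulus and film as a series resistance:
R_inner film = 1/(h_i·2πr₁L) = 1/(1000×2π×0.095×1) = 0.001675 K/W
R_aluminium pipe wall = ln(104/95)/(2π×214×1) = 6.732×10^-5 K/W
R_extruded polystyrene = ln(169/104)/(2π×0.0344×1) = 2.246 K/W
R_outer film = 1/(h_o·2πr_oL) = 1/(16.3×2π×0.169×1) = 0.05778 K/W
R_total = 2.306 K/W
Q = ΔT/R_total = 105/2.306

q′ ≈ 45.5 W/m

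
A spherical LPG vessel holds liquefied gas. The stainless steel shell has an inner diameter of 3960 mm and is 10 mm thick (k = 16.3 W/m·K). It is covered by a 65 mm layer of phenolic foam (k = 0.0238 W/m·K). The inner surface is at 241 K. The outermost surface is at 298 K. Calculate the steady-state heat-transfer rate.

Q ≈ 1070 W

For a spherical shell R = (1/r₁ − 1/r₂)/(4πk); film R = 1/(h·4πr²). In series:
R_stainless steel shell = (1/1.98 − 1/1.99)/(4π×16.3) = 1.239×10^-5 K/W
R_phenolic foam = (1/1.99 − 1/2.055)/(4π×0.0238) = 0.05314 K/W
R_total = 0.05316 K/W
Q = ΔT/R_total = 57/0.05316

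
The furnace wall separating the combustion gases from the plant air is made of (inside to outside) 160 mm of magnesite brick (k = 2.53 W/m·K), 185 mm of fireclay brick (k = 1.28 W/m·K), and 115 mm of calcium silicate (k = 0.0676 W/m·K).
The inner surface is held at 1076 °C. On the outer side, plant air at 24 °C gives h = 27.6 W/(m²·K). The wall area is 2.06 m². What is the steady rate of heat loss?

Q ≈ 1110 W

Thermal resistances in series:
R_magnesite brick = L/(kA) = 0.16/(2.53×2.06) = 0.0307 K/W
R_fireclay brick = L/(kA) = 0.185/(1.28×2.06) = 0.07016 K/W
R_calcium silicate = L/(kA) = 0.115/(0.0676×2.06) = 0.8258 K/W
R_outer film = 1/(h_o·A) = 1/(27.6×2.06) = 0.01759 K/W
R_total = 0.9443 K/W
Q = ΔT / R_total = 1052 / 0.9443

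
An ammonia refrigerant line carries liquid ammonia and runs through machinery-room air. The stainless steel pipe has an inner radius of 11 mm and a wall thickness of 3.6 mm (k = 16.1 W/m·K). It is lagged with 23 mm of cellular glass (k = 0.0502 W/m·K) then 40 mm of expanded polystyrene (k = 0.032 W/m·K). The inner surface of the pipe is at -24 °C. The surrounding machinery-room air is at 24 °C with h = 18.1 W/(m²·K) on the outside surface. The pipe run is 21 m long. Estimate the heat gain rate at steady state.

Radial resistances (cylindrical: R_cond = ln(r_o/r_i)/(2πkL), R_conv = 1/(h·2πrL)):
R_stainless steel pipe wall = ln(14.6/11)/(2π×16.1×21) = 1.333×10^-4 K/W
R_cellular glass = ln(37.6/14.6)/(2π×0.0502×21) = 0.1428 K/W
R_expanded polystyrene = ln(77.6/37.6)/(2π×0.032×21) = 0.1716 K/W
R_outer film = 1/(h_o·2πr_oL) = 1/(18.1×2π×0.0776×21) = 0.005396 K/W
R_total = 0.32 K/W
Q = ΔT/R_total = 48/0.32

Q ≈ 150 W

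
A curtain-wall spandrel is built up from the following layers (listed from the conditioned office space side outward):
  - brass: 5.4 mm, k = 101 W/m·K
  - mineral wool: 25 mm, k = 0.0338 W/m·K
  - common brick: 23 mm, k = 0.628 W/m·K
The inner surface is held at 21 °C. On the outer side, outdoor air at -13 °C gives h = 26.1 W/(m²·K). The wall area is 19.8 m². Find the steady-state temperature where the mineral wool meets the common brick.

T ≈ -9.87 °C

Model the wall as resistances in series:
R_brass = L/(kA) = 0.0054/(101×19.8) = 2.7×10^-6 K/W
R_mineral wool = L/(kA) = 0.025/(0.0338×19.8) = 0.03736 K/W
R_common brick = L/(kA) = 0.023/(0.628×19.8) = 0.00185 K/W
R_outer film = 1/(h_o·A) = 1/(26.1×19.8) = 0.001935 K/W
R_total = 0.04114 K/W;  Q = ΔT/R_total = 34/0.04114 = 826.4 W
T_interface = T_inner − Q·ΣR(inner→interface) = 21 − 826×0.03736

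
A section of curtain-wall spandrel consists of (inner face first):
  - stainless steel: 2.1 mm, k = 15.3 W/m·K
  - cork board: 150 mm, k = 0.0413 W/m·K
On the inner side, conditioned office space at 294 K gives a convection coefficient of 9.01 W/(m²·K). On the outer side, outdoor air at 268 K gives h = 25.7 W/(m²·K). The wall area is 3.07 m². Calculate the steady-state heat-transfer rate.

Q ≈ 21.1 W

Model the wall as resistances in series:
R_inner film = 1/(h_i·A) = 1/(9.01×3.07) = 0.03615 K/W
R_stainless steel = L/(kA) = 0.0021/(15.3×3.07) = 4.471×10^-5 K/W
R_cork board = L/(kA) = 0.15/(0.0413×3.07) = 1.183 K/W
R_outer film = 1/(h_o·A) = 1/(25.7×3.07) = 0.01267 K/W
R_total = 1.232 K/W
Q = ΔT / R_total = 26 / 1.232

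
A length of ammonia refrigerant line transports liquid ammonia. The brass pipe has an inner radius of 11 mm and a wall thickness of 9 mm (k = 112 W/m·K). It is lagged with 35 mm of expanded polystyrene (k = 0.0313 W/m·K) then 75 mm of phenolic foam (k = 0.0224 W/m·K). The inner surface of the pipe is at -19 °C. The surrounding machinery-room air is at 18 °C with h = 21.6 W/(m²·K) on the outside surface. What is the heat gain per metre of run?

Per-layer cylindrical resistances, series-summed:
R_brass pipe wall = ln(20/11)/(2π×112×1) = 8.495×10^-4 K/W
R_expanded polystyrene = ln(55/20)/(2π×0.0313×1) = 5.144 K/W
R_phenolic foam = ln(130/55)/(2π×0.0224×1) = 6.112 K/W
R_outer film = 1/(h_o·2πr_oL) = 1/(21.6×2π×0.13×1) = 0.05668 K/W
R_total = 11.31 K/W
Q = ΔT/R_total = 37/11.31

q′ ≈ 3.27 W/m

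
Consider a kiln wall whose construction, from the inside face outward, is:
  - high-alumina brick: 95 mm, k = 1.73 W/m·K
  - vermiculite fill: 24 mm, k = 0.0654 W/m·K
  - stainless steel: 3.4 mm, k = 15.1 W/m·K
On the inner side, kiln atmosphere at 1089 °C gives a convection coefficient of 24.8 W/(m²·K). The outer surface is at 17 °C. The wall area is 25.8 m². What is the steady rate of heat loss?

Model the wall as resistances in series:
R_inner film = 1/(h_i·A) = 1/(24.8×25.8) = 0.001563 K/W
R_high-alumina brick = L/(kA) = 0.095/(1.73×25.8) = 0.002128 K/W
R_vermiculite fill = L/(kA) = 0.024/(0.0654×25.8) = 0.01422 K/W
R_stainless steel = L/(kA) = 0.0034/(15.1×25.8) = 8.727×10^-6 K/W
R_total = 0.01792 K/W
Q = ΔT / R_total = 1072 / 0.01792

Q ≈ 59800 W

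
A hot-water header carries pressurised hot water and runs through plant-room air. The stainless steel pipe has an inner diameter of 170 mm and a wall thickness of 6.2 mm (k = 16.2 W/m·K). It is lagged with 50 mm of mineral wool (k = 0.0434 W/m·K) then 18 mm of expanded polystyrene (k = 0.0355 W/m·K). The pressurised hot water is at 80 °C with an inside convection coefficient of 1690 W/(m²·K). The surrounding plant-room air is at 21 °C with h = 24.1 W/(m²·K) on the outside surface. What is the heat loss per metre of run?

q′ ≈ 27 W/m

For a radial system each layer contributes R = ln(r_out/r_in)/(2πkL); films add R = 1/(hA).
R_inner film = 1/(h_i·2πr₁L) = 1/(1690×2π×0.085×1) = 0.001108 K/W
R_stainless steel pipe wall = ln(91.2/85)/(2π×16.2×1) = 6.917×10^-4 K/W
R_mineral wool = ln(141.2/91.2)/(2π×0.0434×1) = 1.603 K/W
R_expanded polystyrene = ln(159.2/141.2)/(2π×0.0355×1) = 0.5379 K/W
R_outer film = 1/(h_o·2πr_oL) = 1/(24.1×2π×0.1592×1) = 0.04148 K/W
R_total = 2.184 K/W
Q = ΔT/R_total = 59/2.184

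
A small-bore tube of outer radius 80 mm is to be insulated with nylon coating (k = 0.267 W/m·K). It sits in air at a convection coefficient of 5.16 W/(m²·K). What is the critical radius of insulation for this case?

r_cr ≈ 51.7 mm

For a cylinder r_cr = k/h = 0.267/5.16
r_cr = 51.7 mm; since the bare radius (80 mm) is above r_cr, any added insulation will reduce heat loss.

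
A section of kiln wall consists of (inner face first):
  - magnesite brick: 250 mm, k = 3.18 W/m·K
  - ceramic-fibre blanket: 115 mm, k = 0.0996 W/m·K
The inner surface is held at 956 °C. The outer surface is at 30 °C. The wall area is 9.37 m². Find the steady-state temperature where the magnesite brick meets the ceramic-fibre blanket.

Thermal resistances in series:
R_magnesite brick = L/(kA) = 0.25/(3.18×9.37) = 0.00839 K/W
R_ceramic-fibre blanket = L/(kA) = 0.115/(0.0996×9.37) = 0.1232 K/W
R_total = 0.1316 K/W;  Q = ΔT/R_total = 926/0.1316 = 7036 W
T_interface = T_inner − Q·ΣR(inner→interface) = 956 − 7040×0.00839

T ≈ 897 °C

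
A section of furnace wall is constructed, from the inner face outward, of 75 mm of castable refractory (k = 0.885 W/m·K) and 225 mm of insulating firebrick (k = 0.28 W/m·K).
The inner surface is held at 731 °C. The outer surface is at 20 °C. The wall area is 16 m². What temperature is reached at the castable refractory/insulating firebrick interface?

Treating each layer as a thermal resistance in series:
R_castable refractory = L/(kA) = 0.075/(0.885×16) = 0.005297 K/W
R_insulating firebrick = L/(kA) = 0.225/(0.28×16) = 0.05022 K/W
R_total = 0.05552 K/W;  Q = ΔT/R_total = 711/0.05552 = 12810 W
T_interface = T_inner − Q·ΣR(inner→interface) = 731 − 12800×0.005297

T ≈ 663 °C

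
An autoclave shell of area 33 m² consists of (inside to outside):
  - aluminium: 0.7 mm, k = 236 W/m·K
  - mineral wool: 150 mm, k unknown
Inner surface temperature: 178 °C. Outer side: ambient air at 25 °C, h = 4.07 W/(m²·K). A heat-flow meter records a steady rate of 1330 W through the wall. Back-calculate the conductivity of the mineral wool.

k ≈ 0.0422 W/(m·K)

Treating each layer as a thermal resistance in series:
R_aluminium = L/(kA) = 0.0007/(236×33) = 8.988×10^-8 K/W
R_outer film = 1/(h_o·A) = 1/(4.07×33) = 0.007445 K/W
Sum of known resistances R_other = 0.007446 K/W
Total R = ΔT/Q = 153/1330 = 0.115 K/W
R_mineral wool = R_total − R_other = 0.1076 K/W
k = L/(R·A) = 0.15/(0.1076×33)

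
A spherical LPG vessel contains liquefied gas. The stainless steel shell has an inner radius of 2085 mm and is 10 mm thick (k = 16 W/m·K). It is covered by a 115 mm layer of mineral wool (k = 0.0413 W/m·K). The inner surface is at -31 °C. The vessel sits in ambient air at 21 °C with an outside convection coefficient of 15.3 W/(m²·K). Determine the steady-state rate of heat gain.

Q ≈ 1060 W

Spherical conduction: R = (1/r_in − 1/r_out)/(4πk) per layer; series-sum.
R_stainless steel shell = (1/2.085 − 1/2.095)/(4π×16) = 1.139×10^-5 K/W
R_mineral wool = (1/2.095 − 1/2.21)/(4π×0.0413) = 0.04786 K/W
R_outer film = 1/(h·4πr_o²) = 1/(15.3×4π×2.21²) = 0.001065 K/W
R_total = 0.04894 K/W
Q = ΔT/R_total = 52/0.04894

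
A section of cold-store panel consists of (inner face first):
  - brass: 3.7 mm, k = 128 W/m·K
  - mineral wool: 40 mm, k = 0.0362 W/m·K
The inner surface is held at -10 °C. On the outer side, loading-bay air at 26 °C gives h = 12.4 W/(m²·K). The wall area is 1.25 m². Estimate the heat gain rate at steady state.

Q ≈ 38 W

Using the resistance-network approach (series):
R_brass = L/(kA) = 0.0037/(128×1.25) = 2.312×10^-5 K/W
R_mineral wool = L/(kA) = 0.04/(0.0362×1.25) = 0.884 K/W
R_outer film = 1/(h_o·A) = 1/(12.4×1.25) = 0.06452 K/W
R_total = 0.9485 K/W
Q = ΔT / R_total = 36 / 0.9485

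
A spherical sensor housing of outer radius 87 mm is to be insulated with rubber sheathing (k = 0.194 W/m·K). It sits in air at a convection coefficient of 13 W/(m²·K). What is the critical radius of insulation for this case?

r_cr ≈ 29.8 mm

For a sphere r_cr = 2k/h = 2×0.194/13
r_cr = 29.8 mm; since the bare radius (87 mm) is above r_cr, any added insulation will reduce heat loss.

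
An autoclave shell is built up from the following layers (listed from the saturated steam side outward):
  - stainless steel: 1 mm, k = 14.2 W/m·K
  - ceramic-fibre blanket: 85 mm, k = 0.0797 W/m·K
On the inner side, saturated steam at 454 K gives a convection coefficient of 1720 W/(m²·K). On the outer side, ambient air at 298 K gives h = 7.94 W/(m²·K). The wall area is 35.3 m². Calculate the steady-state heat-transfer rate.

Thermal resistances in series:
R_inner film = 1/(h_i·A) = 1/(1720×35.3) = 1.647×10^-5 K/W
R_stainless steel = L/(kA) = 0.001/(14.2×35.3) = 1.995×10^-6 K/W
R_ceramic-fibre blanket = L/(kA) = 0.085/(0.0797×35.3) = 0.03021 K/W
R_outer film = 1/(h_o·A) = 1/(7.94×35.3) = 0.003568 K/W
R_total = 0.0338 K/W
Q = ΔT / R_total = 156 / 0.0338

Q ≈ 4620 W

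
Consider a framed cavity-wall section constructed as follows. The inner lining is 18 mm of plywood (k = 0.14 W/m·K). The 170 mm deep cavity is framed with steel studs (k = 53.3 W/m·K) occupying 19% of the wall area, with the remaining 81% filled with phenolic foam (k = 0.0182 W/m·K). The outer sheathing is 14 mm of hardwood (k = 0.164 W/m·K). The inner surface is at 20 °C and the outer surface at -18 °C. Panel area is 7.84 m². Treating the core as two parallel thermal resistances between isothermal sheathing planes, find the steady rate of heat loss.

Q ≈ 1290 W

Sheathing layers in series; stud and cavity paths in parallel between them.
R_inner = 0.018/(0.14×7.84) = 0.0164 K/W
R_stud  = 0.17/(53.3×0.19×7.84) = 0.002141 K/W
R_cav   = 0.17/(0.0182×0.81×7.84) = 1.471 K/W
1/R_core = 1/R_stud + 1/R_cav → R_core = 0.002138 K/W
R_outer = 0.014/(0.164×7.84) = 0.01089 K/W
R_total = 0.02943 K/W
Q = ΔT/R_total = 38/0.02943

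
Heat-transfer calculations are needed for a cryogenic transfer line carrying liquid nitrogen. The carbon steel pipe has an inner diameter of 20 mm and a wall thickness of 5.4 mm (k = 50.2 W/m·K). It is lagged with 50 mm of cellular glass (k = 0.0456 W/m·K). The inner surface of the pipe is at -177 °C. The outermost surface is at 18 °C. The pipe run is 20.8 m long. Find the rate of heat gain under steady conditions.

Q ≈ 803 W

For a radial system each layer contributes R = ln(r_out/r_in)/(2πkL); films add R = 1/(hA).
R_carbon steel pipe wall = ln(15.4/10)/(2π×50.2×20.8) = 6.581×10^-5 K/W
R_cellular glass = ln(65.4/15.4)/(2π×0.0456×20.8) = 0.2427 K/W
R_total = 0.2427 K/W
Q = ΔT/R_total = 195/0.2427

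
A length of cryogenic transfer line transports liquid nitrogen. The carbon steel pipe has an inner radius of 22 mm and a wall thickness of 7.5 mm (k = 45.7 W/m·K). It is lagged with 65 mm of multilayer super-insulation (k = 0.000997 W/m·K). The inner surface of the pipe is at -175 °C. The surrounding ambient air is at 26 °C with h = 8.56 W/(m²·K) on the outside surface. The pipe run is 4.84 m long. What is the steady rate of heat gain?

Radial resistances (cylindrical: R_cond = ln(r_o/r_i)/(2πkL), R_conv = 1/(h·2πrL)):
R_carbon steel pipe wall = ln(29.5/22)/(2π×45.7×4.84) = 2.111×10^-4 K/W
R_multilayer super-insulation = ln(94.5/29.5)/(2π×0.000997×4.84) = 38.4 K/W
R_outer film = 1/(h_o·2πr_oL) = 1/(8.56×2π×0.0945×4.84) = 0.04065 K/W
R_total = 38.44 K/W
Q = ΔT/R_total = 201/38.44

Q ≈ 5.23 W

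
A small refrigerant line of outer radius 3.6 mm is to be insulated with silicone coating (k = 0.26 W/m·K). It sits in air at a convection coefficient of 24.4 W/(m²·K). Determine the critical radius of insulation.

r_cr ≈ 10.7 mm

For a cylinder r_cr = k/h = 0.26/24.4
r_cr = 10.7 mm; since the bare radius (3.6 mm) is below r_cr, adding a thin layer of insulation will *increase* heat loss.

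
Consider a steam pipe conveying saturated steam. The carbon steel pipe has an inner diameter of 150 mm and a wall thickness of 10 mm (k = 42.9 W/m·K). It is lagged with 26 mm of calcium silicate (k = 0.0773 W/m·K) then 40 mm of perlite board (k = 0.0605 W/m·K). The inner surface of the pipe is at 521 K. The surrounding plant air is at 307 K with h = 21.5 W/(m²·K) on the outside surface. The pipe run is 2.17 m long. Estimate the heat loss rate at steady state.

Q ≈ 330 W

Per-layer cylindrical resistances, series-summed:
R_carbon steel pipe wall = ln(85/75)/(2π×42.9×2.17) = 2.14×10^-4 K/W
R_calcium silicate = ln(111/85)/(2π×0.0773×2.17) = 0.2532 K/W
R_perlite board = ln(151/111)/(2π×0.0605×2.17) = 0.3731 K/W
R_outer film = 1/(h_o·2πr_oL) = 1/(21.5×2π×0.151×2.17) = 0.02259 K/W
R_total = 0.6491 K/W
Q = ΔT/R_total = 214/0.6491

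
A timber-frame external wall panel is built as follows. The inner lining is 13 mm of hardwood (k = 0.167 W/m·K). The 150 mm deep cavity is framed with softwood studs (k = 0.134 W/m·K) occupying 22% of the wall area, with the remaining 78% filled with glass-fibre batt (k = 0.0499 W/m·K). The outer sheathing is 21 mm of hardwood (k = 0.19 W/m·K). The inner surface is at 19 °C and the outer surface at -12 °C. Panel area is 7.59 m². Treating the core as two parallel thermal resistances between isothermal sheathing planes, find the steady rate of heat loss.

Sheathing layers in series; stud and cavity paths in parallel between them.
R_inner = 0.013/(0.167×7.59) = 0.01026 K/W
R_stud  = 0.15/(0.134×0.22×7.59) = 0.6704 K/W
R_cav   = 0.15/(0.0499×0.78×7.59) = 0.5078 K/W
1/R_core = 1/R_stud + 1/R_cav → R_core = 0.2889 K/W
R_outer = 0.021/(0.19×7.59) = 0.01456 K/W
R_total = 0.3137 K/W
Q = ΔT/R_total = 31/0.3137

Q ≈ 98.8 W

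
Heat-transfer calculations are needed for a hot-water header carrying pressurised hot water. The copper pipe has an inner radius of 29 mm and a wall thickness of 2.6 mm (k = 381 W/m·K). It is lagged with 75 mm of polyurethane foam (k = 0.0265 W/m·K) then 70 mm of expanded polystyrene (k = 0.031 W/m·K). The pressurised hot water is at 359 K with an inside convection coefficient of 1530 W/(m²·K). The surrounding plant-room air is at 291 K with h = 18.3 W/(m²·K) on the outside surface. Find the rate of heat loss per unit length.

q′ ≈ 6.84 W/m

Cylindrical conduction, so R = ln(r₂/r₁)/(2πkL) per layer, in series:
R_inner film = 1/(h_i·2πr₁L) = 1/(1530×2π×0.029×1) = 0.003587 K/W
R_copper pipe wall = ln(31.6/29)/(2π×381×1) = 3.587×10^-5 K/W
R_polyurethane foam = ln(106.6/31.6)/(2π×0.0265×1) = 7.303 K/W
R_expanded polystyrene = ln(176.6/106.6)/(2π×0.031×1) = 2.592 K/W
R_outer film = 1/(h_o·2πr_oL) = 1/(18.3×2π×0.1766×1) = 0.04925 K/W
R_total = 9.947 K/W
Q = ΔT/R_total = 68/9.947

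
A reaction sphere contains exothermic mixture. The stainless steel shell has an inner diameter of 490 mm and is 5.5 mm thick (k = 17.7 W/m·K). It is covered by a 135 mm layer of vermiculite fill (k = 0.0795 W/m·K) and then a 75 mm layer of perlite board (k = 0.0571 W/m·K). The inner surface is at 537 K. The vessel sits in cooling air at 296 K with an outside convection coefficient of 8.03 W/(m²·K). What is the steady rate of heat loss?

Q ≈ 118 W

Spherical conduction: R = (1/r_in − 1/r_out)/(4πk) per layer; series-sum.
R_stainless steel shell = (1/0.245 − 1/0.2505)/(4π×17.7) = 4.029×10^-4 K/W
R_vermiculite fill = (1/0.2505 − 1/0.3855)/(4π×0.0795) = 1.399 K/W
R_perlite board = (1/0.3855 − 1/0.4605)/(4π×0.0571) = 0.5888 K/W
R_outer film = 1/(h·4πr_o²) = 1/(8.03×4π×0.4605²) = 0.04673 K/W
R_total = 2.035 K/W
Q = ΔT/R_total = 241/2.035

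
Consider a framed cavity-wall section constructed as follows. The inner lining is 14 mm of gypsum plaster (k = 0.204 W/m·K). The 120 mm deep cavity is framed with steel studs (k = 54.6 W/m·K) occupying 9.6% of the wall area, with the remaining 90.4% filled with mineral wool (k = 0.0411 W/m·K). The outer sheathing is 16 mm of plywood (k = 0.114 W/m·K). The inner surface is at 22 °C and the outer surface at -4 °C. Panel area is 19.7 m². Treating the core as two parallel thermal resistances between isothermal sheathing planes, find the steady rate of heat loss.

Sheathing layers in series; stud and cavity paths in parallel between them.
R_inner = 0.014/(0.204×19.7) = 0.003484 K/W
R_stud  = 0.12/(54.6×0.096×19.7) = 0.001162 K/W
R_cav   = 0.12/(0.0411×0.904×19.7) = 0.1639 K/W
1/R_core = 1/R_stud + 1/R_cav → R_core = 0.001154 K/W
R_outer = 0.016/(0.114×19.7) = 0.007124 K/W
R_total = 0.01176 K/W
Q = ΔT/R_total = 26/0.01176

Q ≈ 2210 W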